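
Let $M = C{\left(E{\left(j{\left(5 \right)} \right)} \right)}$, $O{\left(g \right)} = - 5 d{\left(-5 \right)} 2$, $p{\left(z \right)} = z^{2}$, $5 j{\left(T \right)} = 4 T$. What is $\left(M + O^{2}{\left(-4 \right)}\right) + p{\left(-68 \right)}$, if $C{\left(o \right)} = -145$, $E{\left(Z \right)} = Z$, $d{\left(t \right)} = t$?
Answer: $6979$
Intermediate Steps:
$j{\left(T \right)} = \frac{4 T}{5}$
$O{\left(g \right)} = 50$ ($O{\left(g \right)} = \left(-5\right) \left(-5\right) 2 = 25 \cdot 2 = 50$)
$M = -145$
$\left(M + O^{2}{\left(-4 \right)}\right) + p{\left(-68 \right)} = \left(-145 + 50^{2}\right) + \left(-68\right)^{2} = \left(-145 + 2500\right) + 4624 = 2355 + 4624 = 6979$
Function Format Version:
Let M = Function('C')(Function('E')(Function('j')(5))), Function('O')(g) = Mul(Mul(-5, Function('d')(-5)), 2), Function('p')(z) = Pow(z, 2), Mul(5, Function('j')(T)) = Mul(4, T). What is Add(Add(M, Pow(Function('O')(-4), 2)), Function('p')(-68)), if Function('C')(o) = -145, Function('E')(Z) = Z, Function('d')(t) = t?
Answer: 6979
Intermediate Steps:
Function('j')(T) = Mul(Rational(4, 5), T) (Function('j')(T) = Mul(Rational(1, 5), Mul(4, T)) = Mul(Rational(4, 5), T))
Function('O')(g) = 50 (Function('O')(g) = Mul(Mul(-5, -5), 2) = Mul(25, 2) = 50)
M = -145
Add(Add(M, Pow(Function('O')(-4), 2)), Function('p')(-68)) = Add(Add(-145, Pow(50, 2)), Pow(-68, 2)) = Add(Add(-145, 2500), 4624) = Add(2355, 4624) = 6979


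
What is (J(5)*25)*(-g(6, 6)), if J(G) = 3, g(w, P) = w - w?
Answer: 0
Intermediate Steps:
g(w, P) = 0
(J(5)*25)*(-g(6, 6)) = (3*25)*(-1*0) = 75*0 = 0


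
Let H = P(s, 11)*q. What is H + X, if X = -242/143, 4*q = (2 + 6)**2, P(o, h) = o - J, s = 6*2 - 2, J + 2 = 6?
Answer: 1226/13 ≈ 94.308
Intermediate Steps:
J = 4 (J = -2 + 6 = 4)
s = 10 (s = 12 - 2 = 10)
P(o, h) = -4 + o (P(o, h) = o - 1*4 = o - 4 = -4 + o)
q = 16 (q = (2 + 6)**2/4 = (1/4)*8**2 = (1/4)*64 = 16)
X = -22/13 (X = -242*1/143 = -22/13 ≈ -1.6923)
H = 96 (H = (-4 + 10)*16 = 6*16 = 96)
H + X = 96 - 22/13 = 1226/13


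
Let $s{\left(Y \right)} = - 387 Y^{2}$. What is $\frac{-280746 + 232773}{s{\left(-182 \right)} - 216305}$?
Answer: $\frac{47973}{13035293} \approx 0.0036802$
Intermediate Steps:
$\frac{-280746 + 232773}{s{\left(-182 \right)} - 216305} = \frac{-280746 + 232773}{- 387 \left(-182\right)^{2} - 216305} = - \frac{47973}{\left(-387\right) 33124 - 216305} = - \frac{47973}{-12818988 - 216305} = - \frac{47973}{-13035293} = \left(-47973\right) \left(- \frac{1}{13035293}\right) = \frac{47973}{13035293}$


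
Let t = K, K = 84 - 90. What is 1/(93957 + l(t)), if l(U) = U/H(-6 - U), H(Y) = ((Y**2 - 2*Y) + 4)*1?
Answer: 2/187911 ≈ 1.0643e-5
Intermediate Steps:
K = -6
t = -6
H(Y) = 4 + Y**2 - 2*Y (H(Y) = (4 + Y**2 - 2*Y)*1 = 4 + Y**2 - 2*Y)
l(U) = U/(16 + (-6 - U)**2 + 2*U) (l(U) = U/(4 + (-6 - U)**2 - 2*(-6 - U)) = U/(4 + (-6 - U)**2 + (12 + 2*U)) = U/(16 + (-6 - U)**2 + 2*U))
1/(93957 + l(t)) = 1/(93957 - 6/(52 + (-6)**2 + 14*(-6))) = 1/(93957 - 6/(52 + 36 - 84)) = 1/(93957 - 6/4) = 1/(93957 - 6*1/4) = 1/(93957 - 3/2) = 1/(187911/2) = 2/187911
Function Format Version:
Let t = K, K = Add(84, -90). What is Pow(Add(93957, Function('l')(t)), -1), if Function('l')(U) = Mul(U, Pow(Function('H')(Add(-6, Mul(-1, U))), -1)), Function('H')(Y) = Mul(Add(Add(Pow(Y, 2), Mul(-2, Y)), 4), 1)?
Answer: Rational(2, 187911) ≈ 1.0643e-5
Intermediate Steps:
K = -6
t = -6
Function('H')(Y) = Add(4, Pow(Y, 2), Mul(-2, Y)) (Function('H')(Y) = Mul(Add(4, Pow(Y, 2), Mul(-2, Y)), 1) = Add(4, Pow(Y, 2), Mul(-2, Y)))
Function('l')(U) = Mul(U, Pow(Add(16, Pow(Add(-6, Mul(-1, U)), 2), Mul(2, U)), -1)) (Function('l')(U) = Mul(U, Pow(Add(4, Pow(Add(-6, Mul(-1, U)), 2), Mul(-2, Add(-6, Mul(-1, U)))), -1)) = Mul(U, Pow(Add(4, Pow(Add(-6, Mul(-1, U)), 2), Add(12, Mul(2, U))), -1)) = Mul(U, Pow(Add(16, Pow(Add(-6, Mul(-1, U)), 2), Mul(2, U)), -1)))
Pow(Add(93957, Function('l')(t)), -1) = Pow(Add(93957, Mul(-6, Pow(Add(52, Pow(-6, 2), Mul(14, -6)), -1))), -1) = Pow(Add(93957, Mul(-6, Pow(Add(52, 36, -84), -1))), -1) = Pow(Add(93957, Mul(-6, Pow(4, -1))), -1) = Pow(Add(93957, Mul(-6, Rational(1, 4))), -1) = Pow(Add(93957, Rational(-3, 2)), -1) = Pow(Rational(187911, 2), -1) = Rational(2, 187911)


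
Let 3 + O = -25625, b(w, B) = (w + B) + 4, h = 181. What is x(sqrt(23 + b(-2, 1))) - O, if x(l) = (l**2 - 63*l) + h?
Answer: 25835 - 63*sqrt(26) ≈ 25514.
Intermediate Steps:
b(w, B) = 4 + B + w (b(w, B) = (B + w) + 4 = 4 + B + w)
O = -25628 (O = -3 - 25625 = -25628)
x(l) = 181 + l**2 - 63*l (x(l) = (l**2 - 63*l) + 181 = 181 + l**2 - 63*l)
x(sqrt(23 + b(-2, 1))) - O = (181 + (sqrt(23 + (4 + 1 - 2)))**2 - 63*sqrt(23 + (4 + 1 - 2))) - 1*(-25628) = (181 + (sqrt(23 + 3))**2 - 63*sqrt(23 + 3)) + 25628 = (181 + (sqrt(26))**2 - 63*sqrt(26)) + 25628 = (181 + 26 - 63*sqrt(26)) + 25628 = (207 - 63*sqrt(26)) + 25628 = 25835 - 63*sqrt(26)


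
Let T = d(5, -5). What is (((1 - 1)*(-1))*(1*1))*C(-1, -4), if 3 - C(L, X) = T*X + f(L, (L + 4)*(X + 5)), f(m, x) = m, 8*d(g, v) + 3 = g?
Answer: 0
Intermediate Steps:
d(g, v) = -3/8 + g/8
T = ¼ (T = -3/8 + (⅛)*5 = -3/8 + 5/8 = ¼ ≈ 0.25000)
C(L, X) = 3 - L - X/4 (C(L, X) = 3 - (X/4 + L) = 3 - (L + X/4) = 3 + (-L - X/4) = 3 - L - X/4)
(((1 - 1)*(-1))*(1*1))*C(-1, -4) = (((1 - 1)*(-1))*(1*1))*(3 - 1*(-1) - ¼*(-4)) = ((0*(-1))*1)*(3 + 1 + 1) = (0*1)*5 = 0*5 = 0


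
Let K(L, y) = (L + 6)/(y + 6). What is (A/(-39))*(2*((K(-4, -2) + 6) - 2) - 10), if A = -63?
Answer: -21/13 ≈ -1.6154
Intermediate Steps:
K(L, y) = (6 + L)/(6 + y)
(A/(-39))*(2*((K(-4, -2) + 6) - 2) - 10) = (-63/(-39))*(2*(((6 - 4)/(6 - 2) + 6) - 2) - 10) = (-63*(-1/39))*(2*((2/4 + 6) - 2) - 10) = 21*(2*(((¼)*2 + 6) - 2) - 10)/13 = 21*(2*((½ + 6) - 2) - 10)/13 = 21*(2*(13/2 - 2) - 10)/13 = 21*(2*(9/2) - 10)/13 = 21*(9 - 10)/13 = (21/13)*(-1) = -21/13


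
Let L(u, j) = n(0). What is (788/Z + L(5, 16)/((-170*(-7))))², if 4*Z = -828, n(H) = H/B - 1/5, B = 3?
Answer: 21984911083249/1516961722500 ≈ 14.493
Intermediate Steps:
n(H) = -⅕ + H/3 (n(H) = H/3 - 1/5 = H*(⅓) - 1*⅕ = H/3 - ⅕ = -⅕ + H/3)
L(u, j) = -⅕ (L(u, j) = -⅕ + (⅓)*0 = -⅕ + 0 = -⅕)
Z = -207 (Z = (¼)*(-828) = -207)
(788/Z + L(5, 16)/((-170*(-7))))² = (788/(-207) - 1/(5*((-170*(-7)))))² = (788*(-1/207) - ⅕/1190)² = (-788/207 - ⅕*1/1190)² = (-788/207 - 1/5950)² = (-4688807/1231650)² = 21984911083249/1516961722500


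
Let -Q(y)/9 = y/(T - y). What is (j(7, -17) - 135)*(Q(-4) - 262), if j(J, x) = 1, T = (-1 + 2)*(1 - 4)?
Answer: 30284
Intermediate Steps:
T = -3 (T = 1*(-3) = -3)
Q(y) = -9*y/(-3 - y)
(j(7, -17) - 135)*(Q(-4) - 262) = (1 - 135)*(9*(-4)/(3 - 4) - 262) = -134*(9*(-4)/(-1) - 262) = -134*(9*(-4)*(-1) - 262) = -134*(36 - 262) = -134*(-226) = 30284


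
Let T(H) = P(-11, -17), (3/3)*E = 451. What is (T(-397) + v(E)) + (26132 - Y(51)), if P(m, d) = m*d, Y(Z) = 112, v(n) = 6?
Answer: 26213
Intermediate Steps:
E = 451
P(m, d) = d*m
T(H) = 187 (T(H) = -17*(-11) = 187)
(T(-397) + v(E)) + (26132 - Y(51)) = (187 + 6) + (26132 - 1*112) = 193 + (26132 - 112) = 193 + 26020 = 26213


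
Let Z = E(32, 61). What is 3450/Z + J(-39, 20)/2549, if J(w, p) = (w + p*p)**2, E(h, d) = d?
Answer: 16743631/155489 ≈ 107.68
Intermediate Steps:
J(w, p) = (w + p**2)**2
Z = 61
3450/Z + J(-39, 20)/2549 = 3450/61 + (-39 + 20**2)**2/2549 = 3450*(1/61) + (-39 + 400)**2*(1/2549) = 3450/61 + 361**2*(1/2549) = 3450/61 + 130321*(1/2549) = 3450/61 + 130321/2549 = 16743631/155489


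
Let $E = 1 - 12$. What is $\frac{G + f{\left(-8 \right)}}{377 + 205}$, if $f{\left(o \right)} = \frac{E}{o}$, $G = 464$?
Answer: $\frac{1241}{1552} \approx 0.79961$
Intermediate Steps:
$E = -11$ ($E = 1 - 12 = -11$)
$f{\left(o \right)} = - \frac{11}{o}$
$\frac{G + f{\left(-8 \right)}}{377 + 205} = \frac{464 - \frac{11}{-8}}{377 + 205} = \frac{464 - - \frac{11}{8}}{582} = \frac{464 + \frac{11}{8}}{582} = \frac{1}{582} \cdot \frac{3723}{8} = \frac{1241}{1552}$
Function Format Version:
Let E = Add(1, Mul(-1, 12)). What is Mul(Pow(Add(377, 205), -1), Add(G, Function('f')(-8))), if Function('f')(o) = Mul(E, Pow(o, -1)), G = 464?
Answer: Rational(1241, 1552) ≈ 0.79961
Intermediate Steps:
E = -11 (E = Add(1, -12) = -11)
Function('f')(o) = Mul(-11, Pow(o, -1))
Mul(Pow(Add(377, 205), -1), Add(G, Function('f')(-8))) = Mul(Pow(Add(377, 205), -1), Add(464, Mul(-11, Pow(-8, -1)))) = Mul(Pow(582, -1), Add(464, Mul(-11, Rational(-1, 8)))) = Mul(Rational(1, 582), Add(464, Rational(11, 8))) = Mul(Rational(1, 582), Rational(3723, 8)) = Rational(1241, 1552)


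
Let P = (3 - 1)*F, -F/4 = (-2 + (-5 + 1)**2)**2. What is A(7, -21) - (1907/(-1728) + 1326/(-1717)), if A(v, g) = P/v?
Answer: -38766881/174528 ≈ -222.12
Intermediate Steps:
F = -784 (F = -4*(-2 + (-5 + 1)**2)**2 = -4*(-2 + (-4)**2)**2 = -4*(-2 + 16)**2 = -4*14**2 = -4*196 = -784)
P = -1568 (P = (3 - 1)*(-784) = 2*(-784) = -1568)
A(v, g) = -1568/v
A(7, -21) - (1907/(-1728) + 1326/(-1717)) = -1568/7 - (1907/(-1728) + 1326/(-1717)) = -1568*1/7 - (1907*(-1/1728) + 1326*(-1/1717)) = -224 - (-1907/1728 - 78/101) = -224 - 1*(-327391/174528) = -224 + 327391/174528 = -38766881/174528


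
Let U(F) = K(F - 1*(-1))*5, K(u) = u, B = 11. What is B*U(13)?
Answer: 770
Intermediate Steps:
U(F) = 5 + 5*F (U(F) = (F - 1*(-1))*5 = (F + 1)*5 = (1 + F)*5 = 5 + 5*F)
B*U(13) = 11*(5 + 5*13) = 11*(5 + 65) = 11*70 = 770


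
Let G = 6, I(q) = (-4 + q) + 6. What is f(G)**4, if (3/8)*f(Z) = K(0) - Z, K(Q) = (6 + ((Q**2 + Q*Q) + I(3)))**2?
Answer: 716392960000/81 ≈ 8.8444e+9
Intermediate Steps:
I(q) = 2 + q
K(Q) = (11 + 2*Q**2)**2 (K(Q) = (6 + ((Q**2 + Q*Q) + (2 + 3)))**2 = (6 + ((Q**2 + Q**2) + 5))**2 = (6 + (2*Q**2 + 5))**2 = (6 + (5 + 2*Q**2))**2 = (11 + 2*Q**2)**2)
f(Z) = 968/3 - 8*Z/3 (f(Z) = 8*((11 + 2*0**2)**2 - Z)/3 = 8*((11 + 2*0)**2 - Z)/3 = 8*((11 + 0)**2 - Z)/3 = 8*(11**2 - Z)/3 = 8*(121 - Z)/3 = 968/3 - 8*Z/3)
f(G)**4 = (968/3 - 8/3*6)**4 = (968/3 - 16)**4 = (920/3)**4 = 716392960000/81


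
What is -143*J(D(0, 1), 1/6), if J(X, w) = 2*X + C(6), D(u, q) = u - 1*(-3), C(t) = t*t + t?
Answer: -6864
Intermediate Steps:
C(t) = t + t² (C(t) = t² + t = t + t²)
D(u, q) = 3 + u (D(u, q) = u + 3 = 3 + u)
J(X, w) = 42 + 2*X (J(X, w) = 2*X + 6*(1 + 6) = 2*X + 6*7 = 2*X + 42 = 42 + 2*X)
-143*J(D(0, 1), 1/6) = -143*(42 + 2*(3 + 0)) = -143*(42 + 2*3) = -143*(42 + 6) = -143*48 = -6864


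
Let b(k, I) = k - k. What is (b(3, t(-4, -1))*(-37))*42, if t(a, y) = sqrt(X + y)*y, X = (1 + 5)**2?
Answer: 0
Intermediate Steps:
X = 36 (X = 6**2 = 36)
t(a, y) = y*sqrt(36 + y) (t(a, y) = sqrt(36 + y)*y = y*sqrt(36 + y))
b(k, I) = 0
(b(3, t(-4, -1))*(-37))*42 = (0*(-37))*42 = 0*42 = 0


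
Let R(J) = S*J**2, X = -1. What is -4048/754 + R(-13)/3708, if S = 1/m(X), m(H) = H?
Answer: -7568705/1397916 ≈ -5.4143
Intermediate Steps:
S = -1 (S = 1/(-1) = -1)
R(J) = -J**2
-4048/754 + R(-13)/3708 = -4048/754 - 1*(-13)**2/3708 = -4048*1/754 - 1*169*(1/3708) = -2024/377 - 169*1/3708 = -2024/377 - 169/3708 = -7568705/1397916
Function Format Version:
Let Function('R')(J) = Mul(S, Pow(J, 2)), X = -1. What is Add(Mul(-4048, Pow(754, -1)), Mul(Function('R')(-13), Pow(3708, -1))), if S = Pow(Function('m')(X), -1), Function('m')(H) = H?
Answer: Rational(-7568705, 1397916) ≈ -5.4143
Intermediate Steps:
S = -1 (S = Pow(-1, -1) = -1)
Function('R')(J) = Mul(-1, Pow(J, 2))
Add(Mul(-4048, Pow(754, -1)), Mul(Function('R')(-13), Pow(3708, -1))) = Add(Mul(-4048, Pow(754, -1)), Mul(Mul(-1, Pow(-13, 2)), Pow(3708, -1))) = Add(Mul(-4048, Rational(1, 754)), Mul(Mul(-1, 169), Rational(1, 3708))) = Add(Rational(-2024, 377), Mul(-169, Rational(1, 3708))) = Add(Rational(-2024, 377), Rational(-169, 3708)) = Rational(-7568705, 1397916)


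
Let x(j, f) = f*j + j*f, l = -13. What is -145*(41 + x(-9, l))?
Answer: -39875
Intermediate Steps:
x(j, f) = 2*f*j (x(j, f) = f*j + f*j = 2*f*j)
-145*(41 + x(-9, l)) = -145*(41 + 2*(-13)*(-9)) = -145*(41 + 234) = -145*275 = -39875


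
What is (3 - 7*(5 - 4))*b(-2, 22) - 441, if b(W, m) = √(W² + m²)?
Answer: -441 - 8*√122 ≈ -529.36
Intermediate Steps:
(3 - 7*(5 - 4))*b(-2, 22) - 441 = (3 - 7*(5 - 4))*√((-2)² + 22²) - 441 = (3 - 7*1)*√(4 + 484) - 441 = (3 - 7)*√488 - 441 = -8*√122 - 441 = -441 - 8*√122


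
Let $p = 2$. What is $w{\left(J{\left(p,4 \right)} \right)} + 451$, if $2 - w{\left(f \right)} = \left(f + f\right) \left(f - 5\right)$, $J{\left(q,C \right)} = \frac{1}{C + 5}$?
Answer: $\frac{36781}{81} \approx 454.09$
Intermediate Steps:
$J{\left(q,C \right)} = \frac{1}{5 + C}$
$w{\left(f \right)} = 2 - 2 f \left(-5 + f\right)$ ($w{\left(f \right)} = 2 - \left(f + f\right) \left(f - 5\right) = 2 - 2 f \left(-5 + f\right)$)
$w{\left(J{\left(p,4 \right)} \right)} + 451 = \left(2 - 2 \left(\frac{1}{5 + 4}\right)^{2} + \frac{10}{5 + 4}\right) + 451 = \left(2 - 2 \left(\frac{1}{9}\right)^{2} + \frac{10}{9}\right) + 451 = \left(2 - \frac{2}{81} + 10 \cdot \frac{1}{9}\right) + 451 = \left(2 - \frac{2}{81} + \frac{10}{9}\right) + 451 = \frac{250}{81} + 451 = \frac{36781}{81}$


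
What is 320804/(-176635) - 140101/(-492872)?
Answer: -133368568953/87058445720 ≈ -1.5319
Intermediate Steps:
320804/(-176635) - 140101/(-492872) = 320804*(-1/176635) - 140101*(-1/492872) = -320804/176635 + 140101/492872 = -133368568953/87058445720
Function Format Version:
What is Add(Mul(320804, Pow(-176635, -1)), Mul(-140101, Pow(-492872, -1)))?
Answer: Rational(-133368568953, 87058445720) ≈ -1.5319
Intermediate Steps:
Add(Mul(320804, Pow(-176635, -1)), Mul(-140101, Pow(-492872, -1))) = Add(Mul(320804, Rational(-1, 176635)), Mul(-140101, Rational(-1, 492872))) = Add(Rational(-320804, 176635), Rational(140101, 492872)) = Rational(-133368568953, 87058445720)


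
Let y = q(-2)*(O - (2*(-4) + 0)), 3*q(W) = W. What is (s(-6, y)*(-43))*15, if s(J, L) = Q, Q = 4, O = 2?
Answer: -2580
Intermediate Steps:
q(W) = W/3
y = -20/3 (y = ((⅓)*(-2))*(2 - (2*(-4) + 0)) = -2*(2 - (-8 + 0))/3 = -2*(2 - 1*(-8))/3 = -2*(2 + 8)/3 = -⅔*10 = -20/3 ≈ -6.6667)
s(J, L) = 4
(s(-6, y)*(-43))*15 = (4*(-43))*15 = -172*15 = -2580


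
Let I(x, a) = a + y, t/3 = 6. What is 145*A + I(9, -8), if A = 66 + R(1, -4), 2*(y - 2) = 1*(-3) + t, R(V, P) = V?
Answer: 19433/2 ≈ 9716.5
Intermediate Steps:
t = 18 (t = 3*6 = 18)
y = 19/2 (y = 2 + (1*(-3) + 18)/2 = 2 + (-3 + 18)/2 = 2 + (½)*15 = 2 + 15/2 = 19/2 ≈ 9.5000)
I(x, a) = 19/2 + a (I(x, a) = a + 19/2 = 19/2 + a)
A = 67 (A = 66 + 1 = 67)
145*A + I(9, -8) = 145*67 + (19/2 - 8) = 9715 + 3/2 = 19433/2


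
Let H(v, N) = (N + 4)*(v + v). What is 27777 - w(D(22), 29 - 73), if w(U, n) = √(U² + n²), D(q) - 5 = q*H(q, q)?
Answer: 27777 - √633681865 ≈ 2604.0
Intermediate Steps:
H(v, N) = 2*v*(4 + N) (H(v, N) = (4 + N)*(2*v) = 2*v*(4 + N))
D(q) = 5 + 2*q²*(4 + q) (D(q) = 5 + q*(2*q*(4 + q)) = 5 + 2*q²*(4 + q))
27777 - w(D(22), 29 - 73) = 27777 - √((5 + 2*22²*(4 + 22))² + (29 - 73)²) = 27777 - √((5 + 2*484*26)² + (-44)²) = 27777 - √((5 + 25168)² + 1936) = 27777 - √(25173² + 1936) = 27777 - √(633679929 + 1936) = 27777 - √633681865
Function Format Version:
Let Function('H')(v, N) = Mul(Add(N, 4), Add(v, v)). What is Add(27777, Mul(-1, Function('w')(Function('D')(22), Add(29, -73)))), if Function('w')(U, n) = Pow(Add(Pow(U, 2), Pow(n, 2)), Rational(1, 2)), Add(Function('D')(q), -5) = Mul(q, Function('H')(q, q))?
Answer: Add(27777, Mul(-1, Pow(633681865, Rational(1, 2)))) ≈ 2604.0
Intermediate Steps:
Function('H')(v, N) = Mul(2, v, Add(4, N)) (Function('H')(v, N) = Mul(Add(4, N), Mul(2, v)) = Mul(2, v, Add(4, N)))
Function('D')(q) = Add(5, Mul(2, Pow(q, 2), Add(4, q))) (Function('D')(q) = Add(5, Mul(q, Mul(2, q, Add(4, q)))) = Add(5, Mul(2, Pow(q, 2), Add(4, q))))
Add(27777, Mul(-1, Function('w')(Function('D')(22), Add(29, -73)))) = Add(27777, Mul(-1, Pow(Add(Pow(Add(5, Mul(2, Pow(22, 2), Add(4, 22))), 2), Pow(Add(29, -73), 2)), Rational(1, 2)))) = Add(27777, Mul(-1, Pow(Add(Pow(Add(5, Mul(2, 484, 26)), 2), Pow(-44, 2)), Rational(1, 2)))) = Add(27777, Mul(-1, Pow(Add(Pow(Add(5, 25168), 2), 1936), Rational(1, 2)))) = Add(27777, Mul(-1, Pow(Add(Pow(25173, 2), 1936), Rational(1, 2)))) = Add(27777, Mul(-1, Pow(Add(633679929, 1936), Rational(1, 2)))) = Add(27777, Mul(-1, Pow(633681865, Rational(1, 2))))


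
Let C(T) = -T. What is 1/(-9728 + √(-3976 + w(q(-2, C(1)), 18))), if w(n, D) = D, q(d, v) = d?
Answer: -4864/47318971 - I*√3958/94637942 ≈ -0.00010279 - 6.6477e-7*I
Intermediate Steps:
1/(-9728 + √(-3976 + w(q(-2, C(1)), 18))) = 1/(-9728 + √(-3976 + 18)) = 1/(-9728 + √(-3958)) = 1/(-9728 + I*√3958)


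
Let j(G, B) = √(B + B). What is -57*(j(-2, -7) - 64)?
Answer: 3648 - 57*I*√14 ≈ 3648.0 - 213.27*I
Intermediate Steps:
j(G, B) = √2*√B (j(G, B) = √(2*B) = √2*√B)
-57*(j(-2, -7) - 64) = -57*(√2*√(-7) - 64) = -57*(√2*(I*√7) - 64) = -57*(I*√14 - 64) = -57*(-64 + I*√14) = 3648 - 57*I*√14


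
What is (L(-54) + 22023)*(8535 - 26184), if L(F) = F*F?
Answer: -440148411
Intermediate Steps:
L(F) = F**2
(L(-54) + 22023)*(8535 - 26184) = ((-54)**2 + 22023)*(8535 - 26184) = (2916 + 22023)*(-17649) = 24939*(-17649) = -440148411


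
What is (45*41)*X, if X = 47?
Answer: 86715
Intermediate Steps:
(45*41)*X = (45*41)*47 = 1845*47 = 86715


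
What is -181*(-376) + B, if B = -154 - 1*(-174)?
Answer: 68076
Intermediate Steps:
B = 20 (B = -154 + 174 = 20)
-181*(-376) + B = -181*(-376) + 20 = 68056 + 20 = 68076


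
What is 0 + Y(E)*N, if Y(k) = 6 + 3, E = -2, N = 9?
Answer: 81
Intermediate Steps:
Y(k) = 9
0 + Y(E)*N = 0 + 9*9 = 0 + 81 = 81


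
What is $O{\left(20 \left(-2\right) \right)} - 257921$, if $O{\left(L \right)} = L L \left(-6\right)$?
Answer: $-267521$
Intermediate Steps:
$O{\left(L \right)} = - 6 L^{2}$ ($O{\left(L \right)} = L^{2} \left(-6\right) = - 6 L^{2}$)
$O{\left(20 \left(-2\right) \right)} - 257921 = - 6 \left(20 \left(-2\right)\right)^{2} - 257921 = - 6 \left(-40\right)^{2} - 257921 = \left(-6\right) 1600 - 257921 = -9600 - 257921 = -267521$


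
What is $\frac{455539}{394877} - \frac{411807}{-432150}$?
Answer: $\frac{17117823409}{8126004550} \approx 2.1065$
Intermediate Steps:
$\frac{455539}{394877} - \frac{411807}{-432150} = 455539 \cdot \frac{1}{394877} - - \frac{137269}{144050} = \frac{65077}{56411} + \frac{137269}{144050} = \frac{17117823409}{8126004550}$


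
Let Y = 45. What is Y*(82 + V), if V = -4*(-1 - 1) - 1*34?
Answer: 2520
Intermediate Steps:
V = -26 (V = -4*(-2) - 34 = 8 - 34 = -26)
Y*(82 + V) = 45*(82 - 26) = 45*56 = 2520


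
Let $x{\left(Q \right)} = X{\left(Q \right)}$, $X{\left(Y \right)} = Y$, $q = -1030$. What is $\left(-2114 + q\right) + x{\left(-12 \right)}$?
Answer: $-3156$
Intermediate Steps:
$x{\left(Q \right)} = Q$
$\left(-2114 + q\right) + x{\left(-12 \right)} = \left(-2114 - 1030\right) - 12 = -3144 - 12 = -3156$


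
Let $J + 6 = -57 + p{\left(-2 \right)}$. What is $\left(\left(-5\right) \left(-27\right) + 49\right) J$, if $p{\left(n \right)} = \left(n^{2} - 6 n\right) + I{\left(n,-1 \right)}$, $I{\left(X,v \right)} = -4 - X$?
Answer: $-9016$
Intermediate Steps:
$p{\left(n \right)} = -4 + n^{2} - 7 n$ ($p{\left(n \right)} = \left(n^{2} - 6 n\right) - \left(4 + n\right) = -4 + n^{2} - 7 n$)
$J = -49$ ($J = -6 - 43 = -49$)
$\left(\left(-5\right) \left(-27\right) + 49\right) J = \left(\left(-5\right) \left(-27\right) + 49\right) \left(-49\right) = \left(135 + 49\right) \left(-49\right) = 184 \left(-49\right) = -9016$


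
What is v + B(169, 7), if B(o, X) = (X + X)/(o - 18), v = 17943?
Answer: 2709407/151 ≈ 17943.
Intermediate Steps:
B(o, X) = 2*X/(-18 + o) (B(o, X) = (2*X)/(-18 + o) = 2*X/(-18 + o))
v + B(169, 7) = 17943 + 2*7/(-18 + 169) = 17943 + 2*7/151 = 17943 + 2*7*(1/151) = 17943 + 14/151 = 2709407/151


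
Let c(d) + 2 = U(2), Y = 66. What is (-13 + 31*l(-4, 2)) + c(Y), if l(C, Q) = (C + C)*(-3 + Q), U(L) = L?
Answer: 235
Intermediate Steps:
l(C, Q) = 2*C*(-3 + Q) (l(C, Q) = (2*C)*(-3 + Q) = 2*C*(-3 + Q))
c(d) = 0 (c(d) = -2 + 2 = 0)
(-13 + 31*l(-4, 2)) + c(Y) = (-13 + 31*(2*(-4)*(-3 + 2))) + 0 = (-13 + 31*(2*(-4)*(-1))) + 0 = (-13 + 31*8) + 0 = (-13 + 248) + 0 = 235 + 0 = 235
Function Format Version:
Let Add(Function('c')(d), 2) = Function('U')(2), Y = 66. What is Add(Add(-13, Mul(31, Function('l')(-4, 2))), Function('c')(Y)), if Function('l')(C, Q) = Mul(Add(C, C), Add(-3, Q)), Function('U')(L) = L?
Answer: 235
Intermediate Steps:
Function('l')(C, Q) = Mul(2, C, Add(-3, Q)) (Function('l')(C, Q) = Mul(Mul(2, C), Add(-3, Q)) = Mul(2, C, Add(-3, Q)))
Function('c')(d) = 0 (Function('c')(d) = Add(-2, 2) = 0)
Add(Add(-13, Mul(31, Function('l')(-4, 2))), Function('c')(Y)) = Add(Add(-13, Mul(31, Mul(2, -4, Add(-3, 2)))), 0) = Add(Add(-13, Mul(31, Mul(2, -4, -1))), 0) = Add(Add(-13, Mul(31, 8)), 0) = Add(Add(-13, 248), 0) = Add(235, 0) = 235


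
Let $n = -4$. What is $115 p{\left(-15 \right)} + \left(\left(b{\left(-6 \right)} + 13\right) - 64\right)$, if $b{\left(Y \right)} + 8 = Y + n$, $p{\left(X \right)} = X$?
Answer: $-1794$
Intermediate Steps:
$b{\left(Y \right)} = -12 + Y$ ($b{\left(Y \right)} = -8 + \left(Y - 4\right) = -8 + \left(-4 + Y\right) = -12 + Y$)
$115 p{\left(-15 \right)} + \left(\left(b{\left(-6 \right)} + 13\right) - 64\right) = 115 \left(-15\right) + \left(\left(\left(-12 - 6\right) + 13\right) - 64\right) = -1725 + \left(\left(-18 + 13\right) - 64\right) = -1725 - 69 = -1794$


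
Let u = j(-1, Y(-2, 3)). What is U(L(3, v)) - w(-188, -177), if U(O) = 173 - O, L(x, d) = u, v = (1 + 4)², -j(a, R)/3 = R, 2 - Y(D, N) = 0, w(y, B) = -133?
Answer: 312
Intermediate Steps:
Y(D, N) = 2 (Y(D, N) = 2 - 1*0 = 2 + 0 = 2)
j(a, R) = -3*R
v = 25 (v = 5² = 25)
u = -6 (u = -3*2 = -6)
L(x, d) = -6
U(L(3, v)) - w(-188, -177) = (173 - 1*(-6)) - 1*(-133) = (173 + 6) + 133 = 179 + 133 = 312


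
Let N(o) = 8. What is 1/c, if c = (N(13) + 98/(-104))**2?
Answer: 2704/134689 ≈ 0.020076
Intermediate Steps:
c = 134689/2704 (c = (8 + 98/(-104))**2 = (8 + 98*(-1/104))**2 = (8 - 49/52)**2 = (367/52)**2 = 134689/2704 ≈ 49.811)
1/c = 1/(134689/2704) = 2704/134689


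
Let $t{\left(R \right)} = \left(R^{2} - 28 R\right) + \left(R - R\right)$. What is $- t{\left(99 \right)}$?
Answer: $-7029$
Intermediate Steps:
$t{\left(R \right)} = R^{2} - 28 R$ ($t{\left(R \right)} = \left(R^{2} - 28 R\right) + 0 = R^{2} - 28 R$)
$- t{\left(99 \right)} = - 99 \left(-28 + 99\right) = - 99 \cdot 71 = \left(-1\right) 7029 = -7029$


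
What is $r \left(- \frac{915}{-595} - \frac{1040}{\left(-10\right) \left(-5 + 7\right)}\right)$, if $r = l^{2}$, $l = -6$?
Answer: $\frac{229356}{119} \approx 1927.4$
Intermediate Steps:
$r = 36$ ($r = \left(-6\right)^{2} = 36$)
$r \left(- \frac{915}{-595} - \frac{1040}{\left(-10\right) \left(-5 + 7\right)}\right) = 36 \left(- \frac{915}{-595} - \frac{1040}{\left(-10\right) \left(-5 + 7\right)}\right) = 36 \left(\left(-915\right) \left(- \frac{1}{595}\right) - \frac{1040}{\left(-10\right) 2}\right) = 36 \left(\frac{183}{119} - \frac{1040}{-20}\right) = 36 \left(\frac{183}{119} - -52\right) = 36 \left(\frac{183}{119} + 52\right) = 36 \cdot \frac{6371}{119} = \frac{229356}{119}$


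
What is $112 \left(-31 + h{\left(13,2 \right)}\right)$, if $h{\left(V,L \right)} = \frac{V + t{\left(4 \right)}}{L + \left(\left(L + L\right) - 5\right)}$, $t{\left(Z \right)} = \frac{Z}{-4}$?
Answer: $-2128$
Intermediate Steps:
$t{\left(Z \right)} = - \frac{Z}{4}$ ($t{\left(Z \right)} = Z \left(- \frac{1}{4}\right) = - \frac{Z}{4}$)
$h{\left(V,L \right)} = \frac{-1 + V}{-5 + 3 L}$ ($h{\left(V,L \right)} = \frac{V - 1}{L + \left(\left(L + L\right) - 5\right)} = \frac{V - 1}{L + \left(2 L - 5\right)} = \frac{-1 + V}{L + \left(-5 + 2 L\right)} = \frac{-1 + V}{-5 + 3 L}$)
$112 \left(-31 + h{\left(13,2 \right)}\right) = 112 \left(-31 + \frac{-1 + 13}{-5 + 3 \cdot 2}\right) = 112 \left(-31 + \frac{1}{-5 + 6} \cdot 12\right) = 112 \left(-31 + 1^{-1} \cdot 12\right) = 112 \left(-31 + 1 \cdot 12\right) = 112 \left(-31 + 12\right) = 112 \left(-19\right) = -2128$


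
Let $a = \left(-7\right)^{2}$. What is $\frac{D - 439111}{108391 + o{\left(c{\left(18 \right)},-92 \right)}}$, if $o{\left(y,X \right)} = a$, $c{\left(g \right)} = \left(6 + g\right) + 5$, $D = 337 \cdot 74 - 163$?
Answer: $- \frac{51792}{13555} \approx -3.8209$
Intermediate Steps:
$a = 49$
$D = 24775$ ($D = 24938 - 163 = 24775$)
$c{\left(g \right)} = 11 + g$
$o{\left(y,X \right)} = 49$
$\frac{D - 439111}{108391 + o{\left(c{\left(18 \right)},-92 \right)}} = \frac{24775 - 439111}{108391 + 49} = - \frac{414336}{108440} = \left(-414336\right) \frac{1}{108440} = - \frac{51792}{13555}$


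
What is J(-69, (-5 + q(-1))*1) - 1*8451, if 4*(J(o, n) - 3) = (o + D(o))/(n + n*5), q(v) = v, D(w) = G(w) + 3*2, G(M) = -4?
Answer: -1216445/144 ≈ -8447.5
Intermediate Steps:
D(w) = 2 (D(w) = -4 + 3*2 = -4 + 6 = 2)
J(o, n) = 3 + (2 + o)/(24*n) (J(o, n) = 3 + ((o + 2)/(n + n*5))/4 = 3 + ((2 + o)/(n + 5*n))/4 = 3 + ((2 + o)/((6*n)))/4 = 3 + ((2 + o)*(1/(6*n)))/4 = 3 + ((2 + o)/(6*n))/4 = 3 + (2 + o)/(24*n))
J(-69, (-5 + q(-1))*1) - 1*8451 = (2 - 69 + 72*((-5 - 1)*1))/(24*(((-5 - 1)*1))) - 1*8451 = (2 - 69 + 72*(-6*1))/(24*((-6*1))) - 8451 = (1/24)*(2 - 69 + 72*(-6))/(-6) - 8451 = (1/24)*(-⅙)*(2 - 69 - 432) - 8451 = (1/24)*(-⅙)*(-499) - 8451 = 499/144 - 8451 = -1216445/144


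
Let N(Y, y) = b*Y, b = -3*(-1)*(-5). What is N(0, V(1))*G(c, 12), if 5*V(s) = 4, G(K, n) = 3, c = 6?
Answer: 0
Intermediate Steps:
V(s) = ⅘ (V(s) = (⅕)*4 = ⅘)
b = -15 (b = 3*(-5) = -15)
N(Y, y) = -15*Y
N(0, V(1))*G(c, 12) = -15*0*3 = 0*3 = 0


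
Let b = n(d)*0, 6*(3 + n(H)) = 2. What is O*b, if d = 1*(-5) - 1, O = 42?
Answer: 0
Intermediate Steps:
d = -6 (d = -5 - 1 = -6)
n(H) = -8/3 (n(H) = -3 + (⅙)*2 = -3 + ⅓ = -8/3)
b = 0 (b = -8/3*0 = 0)
O*b = 42*0 = 0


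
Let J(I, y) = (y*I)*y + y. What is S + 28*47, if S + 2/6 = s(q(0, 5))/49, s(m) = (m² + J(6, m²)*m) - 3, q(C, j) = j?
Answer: 250094/147 ≈ 1701.3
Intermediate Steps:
J(I, y) = y + I*y² (J(I, y) = (I*y)*y + y = I*y² + y = y + I*y²)
s(m) = -3 + m² + m³*(1 + 6*m²) (s(m) = (m² + (m²*(1 + 6*m²))*m) - 3 = (m² + m³*(1 + 6*m²)) - 3 = -3 + m² + m³*(1 + 6*m²))
S = 56642/147 (S = -⅓ + (-3 + 5² + 5³ + 6*5⁵)/49 = -⅓ + (-3 + 25 + 125 + 6*3125)*(1/49) = -⅓ + (-3 + 25 + 125 + 18750)*(1/49) = -⅓ + 18897*(1/49) = -⅓ + 18897/49 = 56642/147 ≈ 385.32)
S + 28*47 = 56642/147 + 28*47 = 56642/147 + 1316 = 250094/147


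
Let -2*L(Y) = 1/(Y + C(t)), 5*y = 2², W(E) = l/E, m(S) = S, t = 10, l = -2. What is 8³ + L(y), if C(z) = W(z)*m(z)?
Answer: 6149/12 ≈ 512.42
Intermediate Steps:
W(E) = -2/E
C(z) = -2 (C(z) = (-2/z)*z = -2)
y = ⅘ (y = (⅕)*2² = (⅕)*4 = ⅘ ≈ 0.80000)
L(Y) = -1/(2*(-2 + Y)) (L(Y) = -1/(2*(Y - 2)) = -1/(2*(-2 + Y)))
8³ + L(y) = 8³ - 1/(-4 + 2*(⅘)) = 512 - 1/(-4 + 8/5) = 512 - 1/(-12/5) = 512 - 1*(-5/12) = 512 + 5/12 = 6149/12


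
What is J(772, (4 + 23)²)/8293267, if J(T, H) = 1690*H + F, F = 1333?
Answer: 1233343/8293267 ≈ 0.14872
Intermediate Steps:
J(T, H) = 1333 + 1690*H (J(T, H) = 1690*H + 1333 = 1333 + 1690*H)
J(772, (4 + 23)²)/8293267 = (1333 + 1690*(4 + 23)²)/8293267 = (1333 + 1690*27²)*(1/8293267) = (1333 + 1690*729)*(1/8293267) = (1333 + 1232010)*(1/8293267) = 1233343*(1/8293267) = 1233343/8293267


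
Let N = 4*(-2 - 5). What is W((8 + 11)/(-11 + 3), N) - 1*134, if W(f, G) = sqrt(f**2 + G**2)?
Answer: -134 + sqrt(50537)/8 ≈ -105.90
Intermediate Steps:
N = -28 (N = 4*(-7) = -28)
W(f, G) = sqrt(G**2 + f**2)
W((8 + 11)/(-11 + 3), N) - 1*134 = sqrt((-28)**2 + ((8 + 11)/(-11 + 3))**2) - 1*134 = sqrt(784 + (19/(-8))**2) - 134 = sqrt(784 + (19*(-1/8))**2) - 134 = sqrt(784 + (-19/8)**2) - 134 = sqrt(784 + 361/64) - 134 = sqrt(50537/64) - 134 = sqrt(50537)/8 - 134 = -134 + sqrt(50537)/8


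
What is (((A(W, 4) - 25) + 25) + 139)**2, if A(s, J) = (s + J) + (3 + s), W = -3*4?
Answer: 14884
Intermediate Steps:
W = -12
A(s, J) = 3 + J + 2*s (A(s, J) = (J + s) + (3 + s) = 3 + J + 2*s)
(((A(W, 4) - 25) + 25) + 139)**2 = ((((3 + 4 + 2*(-12)) - 25) + 25) + 139)**2 = ((((3 + 4 - 24) - 25) + 25) + 139)**2 = (((-17 - 25) + 25) + 139)**2 = ((-42 + 25) + 139)**2 = (-17 + 139)**2 = 122**2 = 14884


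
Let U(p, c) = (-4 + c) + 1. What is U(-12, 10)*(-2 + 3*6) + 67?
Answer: 179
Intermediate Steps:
U(p, c) = -3 + c
U(-12, 10)*(-2 + 3*6) + 67 = (-3 + 10)*(-2 + 3*6) + 67 = 7*(-2 + 18) + 67 = 7*16 + 67 = 112 + 67 = 179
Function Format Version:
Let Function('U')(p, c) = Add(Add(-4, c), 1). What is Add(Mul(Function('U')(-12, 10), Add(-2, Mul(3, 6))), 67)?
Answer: 179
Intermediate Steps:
Function('U')(p, c) = Add(-3, c)
Add(Mul(Function('U')(-12, 10), Add(-2, Mul(3, 6))), 67) = Add(Mul(Add(-3, 10), Add(-2, Mul(3, 6))), 67) = Add(Mul(7, Add(-2, 18)), 67) = Add(Mul(7, 16), 67) = Add(112, 67) = 179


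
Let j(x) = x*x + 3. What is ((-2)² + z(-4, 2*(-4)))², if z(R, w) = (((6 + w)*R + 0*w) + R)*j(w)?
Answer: 73984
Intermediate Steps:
j(x) = 3 + x² (j(x) = x² + 3 = 3 + x²)
z(R, w) = (3 + w²)*(R + R*(6 + w)) (z(R, w) = (((6 + w)*R + 0*w) + R)*(3 + w²) = ((R*(6 + w) + 0) + R)*(3 + w²) = (R*(6 + w) + R)*(3 + w²) = (R + R*(6 + w))*(3 + w²) = (3 + w²)*(R + R*(6 + w)))
((-2)² + z(-4, 2*(-4)))² = ((-2)² - 4*(3 + (2*(-4))²)*(7 + 2*(-4)))² = (4 - 4*(3 + (-8)²)*(7 - 8))² = (4 - 4*(3 + 64)*(-1))² = (4 - 4*67*(-1))² = (4 + 268)² = 272² = 73984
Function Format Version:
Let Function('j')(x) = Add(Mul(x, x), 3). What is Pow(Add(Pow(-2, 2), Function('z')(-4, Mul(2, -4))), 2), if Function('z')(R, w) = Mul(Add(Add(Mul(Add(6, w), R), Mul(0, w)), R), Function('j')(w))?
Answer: 73984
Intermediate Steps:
Function('j')(x) = Add(3, Pow(x, 2)) (Function('j')(x) = Add(Pow(x, 2), 3) = Add(3, Pow(x, 2)))
Function('z')(R, w) = Mul(Add(3, Pow(w, 2)), Add(R, Mul(R, Add(6, w)))) (Function('z')(R, w) = Mul(Add(Add(Mul(Add(6, w), R), Mul(0, w)), R), Add(3, Pow(w, 2))) = Mul(Add(Add(Mul(R, Add(6, w)), 0), R), Add(3, Pow(w, 2))) = Mul(Add(Mul(R, Add(6, w)), R), Add(3, Pow(w, 2))) = Mul(Add(R, Mul(R, Add(6, w))), Add(3, Pow(w, 2))) = Mul(Add(3, Pow(w, 2)), Add(R, Mul(R, Add(6, w)))))
Pow(Add(Pow(-2, 2), Function('z')(-4, Mul(2, -4))), 2) = Pow(Add(Pow(-2, 2), Mul(-4, Add(3, Pow(Mul(2, -4), 2)), Add(7, Mul(2, -4)))), 2) = Pow(Add(4, Mul(-4, Add(3, Pow(-8, 2)), Add(7, -8))), 2) = Pow(Add(4, Mul(-4, Add(3, 64), -1)), 2) = Pow(Add(4, Mul(-4, 67, -1)), 2) = Pow(Add(4, 268), 2) = Pow(272, 2) = 73984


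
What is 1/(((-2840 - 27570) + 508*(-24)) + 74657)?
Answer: 1/32055 ≈ 3.1196e-5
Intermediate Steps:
1/(((-2840 - 27570) + 508*(-24)) + 74657) = 1/((-30410 - 12192) + 74657) = 1/(-42602 + 74657) = 1/32055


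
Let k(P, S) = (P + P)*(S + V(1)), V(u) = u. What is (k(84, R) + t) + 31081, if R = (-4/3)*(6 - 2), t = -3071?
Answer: 27282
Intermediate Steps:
R = -16/3 (R = -4*1/3*4 = -4/3*4 = -16/3 ≈ -5.3333)
k(P, S) = 2*P*(1 + S) (k(P, S) = (P + P)*(S + 1) = (2*P)*(1 + S) = 2*P*(1 + S))
(k(84, R) + t) + 31081 = (2*84*(1 - 16/3) - 3071) + 31081 = (2*84*(-13/3) - 3071) + 31081 = (-728 - 3071) + 31081 = -3799 + 31081 = 27282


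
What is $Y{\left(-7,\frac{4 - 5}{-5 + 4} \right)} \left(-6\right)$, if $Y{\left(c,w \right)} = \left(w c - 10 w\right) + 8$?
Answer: $54$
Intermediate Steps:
$Y{\left(c,w \right)} = 8 - 10 w + c w$ ($Y{\left(c,w \right)} = \left(c w - 10 w\right) + 8 = \left(- 10 w + c w\right) + 8 = 8 - 10 w + c w$)
$Y{\left(-7,\frac{4 - 5}{-5 + 4} \right)} \left(-6\right) = \left(8 - 10 \frac{4 - 5}{-5 + 4} - 7 \frac{4 - 5}{-5 + 4}\right) \left(-6\right) = \left(8 - 10 \left(- \frac{1}{-1}\right) - 7 \left(- \frac{1}{-1}\right)\right) \left(-6\right) = \left(8 - 10 \left(\left(-1\right) \left(-1\right)\right) - 7 \left(\left(-1\right) \left(-1\right)\right)\right) \left(-6\right) = \left(8 - 10 - 7\right) \left(-6\right) = \left(-9\right) \left(-6\right) = 54$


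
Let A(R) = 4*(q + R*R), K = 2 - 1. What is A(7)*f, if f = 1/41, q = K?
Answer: 200/41 ≈ 4.8781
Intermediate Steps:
K = 1
q = 1
f = 1/41 ≈ 0.024390
A(R) = 4 + 4*R² (A(R) = 4*(1 + R*R) = 4*(1 + R²) = 4 + 4*R²)
A(7)*f = (4 + 4*7²)*(1/41) = (4 + 4*49)*(1/41) = (4 + 196)*(1/41) = 200*(1/41) = 200/41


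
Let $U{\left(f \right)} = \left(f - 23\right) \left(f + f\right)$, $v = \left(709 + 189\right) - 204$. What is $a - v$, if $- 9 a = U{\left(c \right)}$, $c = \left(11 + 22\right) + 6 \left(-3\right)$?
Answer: $- \frac{2002}{3} \approx -667.33$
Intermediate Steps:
$c = 15$ ($c = 33 - 18 = 15$)
$v = 694$ ($v = 898 - 204 = 694$)
$U{\left(f \right)} = 2 f \left(-23 + f\right)$ ($U{\left(f \right)} = \left(-23 + f\right) 2 f = 2 f \left(-23 + f\right)$)
$a = \frac{80}{3}$ ($a = - \frac{2 \cdot 15 \left(-23 + 15\right)}{9} = - \frac{2 \cdot 15 \left(-8\right)}{9} = \left(- \frac{1}{9}\right) \left(-240\right) = \frac{80}{3} \approx 26.667$)
$a - v = \frac{80}{3} - 694 = - \frac{2002}{3}$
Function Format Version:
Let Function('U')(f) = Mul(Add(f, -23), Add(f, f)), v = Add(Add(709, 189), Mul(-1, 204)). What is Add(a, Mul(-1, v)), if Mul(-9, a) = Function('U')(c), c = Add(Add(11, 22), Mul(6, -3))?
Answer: Rational(-2002, 3) ≈ -667.33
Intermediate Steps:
c = 15 (c = Add(33, -18) = 15)
v = 694 (v = Add(898, -204) = 694)
Function('U')(f) = Mul(2, f, Add(-23, f)) (Function('U')(f) = Mul(Add(-23, f), Mul(2, f)) = Mul(2, f, Add(-23, f)))
a = Rational(80, 3) (a = Mul(Rational(-1, 9), Mul(2, 15, Add(-23, 15))) = Mul(Rational(-1, 9), Mul(2, 15, -8)) = Mul(Rational(-1, 9), -240) = Rational(80, 3) ≈ 26.667)
Add(a, Mul(-1, v)) = Add(Rational(80, 3), Mul(-1, 694)) = Add(Rational(80, 3), -694) = Rational(-2002, 3)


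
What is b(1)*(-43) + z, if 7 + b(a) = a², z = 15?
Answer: 273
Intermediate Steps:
b(a) = -7 + a²
b(1)*(-43) + z = (-7 + 1²)*(-43) + 15 = (-7 + 1)*(-43) + 15 = -6*(-43) + 15 = 258 + 15 = 273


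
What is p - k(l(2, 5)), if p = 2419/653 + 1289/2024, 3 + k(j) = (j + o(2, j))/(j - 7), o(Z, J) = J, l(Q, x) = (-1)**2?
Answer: 30430039/3965016 ≈ 7.6746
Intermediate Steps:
l(Q, x) = 1
k(j) = -3 + 2*j/(-7 + j) (k(j) = -3 + (j + j)/(j - 7) = -3 + (2*j)/(-7 + j) = -3 + 2*j/(-7 + j))
p = 5737773/1321672 (p = 2419*(1/653) + 1289*(1/2024) = 2419/653 + 1289/2024 = 5737773/1321672 ≈ 4.3413)
p - k(l(2, 5)) = 5737773/1321672 - (21 - 1*1)/(-7 + 1) = 5737773/1321672 - (21 - 1)/(-6) = 5737773/1321672 - (-1)*20/6 = 5737773/1321672 - 1*(-10/3) = 5737773/1321672 + 10/3 = 30430039/3965016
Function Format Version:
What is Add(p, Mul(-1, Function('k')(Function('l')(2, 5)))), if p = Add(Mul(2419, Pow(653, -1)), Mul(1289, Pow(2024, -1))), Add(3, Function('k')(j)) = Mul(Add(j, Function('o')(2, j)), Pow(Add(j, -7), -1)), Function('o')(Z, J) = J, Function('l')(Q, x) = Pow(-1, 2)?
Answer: Rational(30430039, 3965016) ≈ 7.6746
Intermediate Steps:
Function('l')(Q, x) = 1
Function('k')(j) = Add(-3, Mul(2, j, Pow(Add(-7, j), -1))) (Function('k')(j) = Add(-3, Mul(Add(j, j), Pow(Add(j, -7), -1))) = Add(-3, Mul(Mul(2, j), Pow(Add(-7, j), -1))) = Add(-3, Mul(2, j, Pow(Add(-7, j), -1))))
p = Rational(5737773, 1321672) (p = Add(Mul(2419, Rational(1, 653)), Mul(1289, Rational(1, 2024))) = Add(Rational(2419, 653), Rational(1289, 2024)) = Rational(5737773, 1321672) ≈ 4.3413)
Add(p, Mul(-1, Function('k')(Function('l')(2, 5)))) = Add(Rational(5737773, 1321672), Mul(-1, Mul(Pow(Add(-7, 1), -1), Add(21, Mul(-1, 1))))) = Add(Rational(5737773, 1321672), Mul(-1, Mul(Pow(-6, -1), Add(21, -1)))) = Add(Rational(5737773, 1321672), Mul(-1, Mul(Rational(-1, 6), 20))) = Add(Rational(5737773, 1321672), Mul(-1, Rational(-10, 3))) = Add(Rational(5737773, 1321672), Rational(10, 3)) = Rational(30430039, 3965016)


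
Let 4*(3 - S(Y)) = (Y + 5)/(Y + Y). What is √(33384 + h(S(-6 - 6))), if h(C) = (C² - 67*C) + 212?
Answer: √307892305/96 ≈ 182.78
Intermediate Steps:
S(Y) = 3 - (5 + Y)/(8*Y) (S(Y) = 3 - (Y + 5)/(4*(Y + Y)) = 3 - (5 + Y)/(4*(2*Y)) = 3 - (5 + Y)*1/(2*Y)/4 = 3 - (5 + Y)/(8*Y))
h(C) = 212 + C² - 67*C
√(33384 + h(S(-6 - 6))) = √(33384 + (212 + ((-5 + 23*(-6 - 6))/(8*(-6 - 6)))² - 67*(-5 + 23*(-6 - 6))/(8*(-6 - 6)))) = √(33384 + (212 + ((⅛)*(-5 + 23*(-12))/(-12))² - 67*(-5 + 23*(-12))/(8*(-12)))) = √(33384 + (212 + ((⅛)*(-1/12)*(-5 - 276))² - 67*(-1)*(-5 - 276)/(8*12))) = √(33384 + (212 + ((⅛)*(-1/12)*(-281))² - 67*(-1)*(-281)/(8*12))) = √(33384 + (212 + (281/96)² - 67*281/96)) = √(33384 + (212 + 78961/9216 - 18827/96)) = √(33384 + 225361/9216) = √(307892305/9216) = √307892305/96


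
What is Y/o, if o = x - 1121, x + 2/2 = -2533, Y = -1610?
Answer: 322/731 ≈ 0.44049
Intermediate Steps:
x = -2534 (x = -1 - 2533 = -2534)
o = -3655 (o = -2534 - 1121 = -3655)
Y/o = -1610/(-3655) = -1610*(-1/3655) = 322/731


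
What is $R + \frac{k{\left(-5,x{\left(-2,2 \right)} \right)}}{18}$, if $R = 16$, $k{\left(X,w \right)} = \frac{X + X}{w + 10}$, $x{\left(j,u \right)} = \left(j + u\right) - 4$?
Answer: $\frac{859}{54} \approx 15.907$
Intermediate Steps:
$x{\left(j,u \right)} = -4 + j + u$
$k{\left(X,w \right)} = \frac{2 X}{10 + w}$
$R + \frac{k{\left(-5,x{\left(-2,2 \right)} \right)}}{18} = 16 + \frac{2 \left(-5\right) \frac{1}{10 - 4}}{18} = 16 + \frac{2 \left(-5\right) \frac{1}{6}}{18} = 16 + \frac{1}{18} \left(- \frac{5}{3}\right) = 16 - \frac{5}{54} = \frac{859}{54}$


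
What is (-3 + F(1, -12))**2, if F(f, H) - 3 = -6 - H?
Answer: 36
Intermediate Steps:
F(f, H) = -3 - H (F(f, H) = 3 + (-6 - H) = -3 - H)
(-3 + F(1, -12))**2 = (-3 + (-3 - 1*(-12)))**2 = (-3 + (-3 + 12))**2 = (-3 + 9)**2 = 6**2 = 36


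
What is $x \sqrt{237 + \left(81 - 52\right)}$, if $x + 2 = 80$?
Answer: $78 \sqrt{266} \approx 1272.1$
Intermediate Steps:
$x = 78$ ($x = -2 + 80 = 78$)
$x \sqrt{237 + \left(81 - 52\right)} = 78 \sqrt{237 + \left(81 - 52\right)} = 78 \sqrt{237 + 29} = 78 \sqrt{266}$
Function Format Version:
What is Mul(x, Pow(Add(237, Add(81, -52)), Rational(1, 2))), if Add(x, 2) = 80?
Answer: Mul(78, Pow(266, Rational(1, 2))) ≈ 1272.1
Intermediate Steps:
x = 78 (x = Add(-2, 80) = 78)
Mul(x, Pow(Add(237, Add(81, -52)), Rational(1, 2))) = Mul(78, Pow(Add(237, Add(81, -52)), Rational(1, 2))) = Mul(78, Pow(Add(237, 29), Rational(1, 2))) = Mul(78, Pow(266, Rational(1, 2)))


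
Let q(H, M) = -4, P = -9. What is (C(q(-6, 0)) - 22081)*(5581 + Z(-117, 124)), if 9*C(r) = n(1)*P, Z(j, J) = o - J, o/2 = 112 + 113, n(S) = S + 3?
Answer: -130456095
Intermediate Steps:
n(S) = 3 + S
o = 450 (o = 2*(112 + 113) = 2*225 = 450)
Z(j, J) = 450 - J
C(r) = -4 (C(r) = ((3 + 1)*(-9))/9 = (4*(-9))/9 = (⅑)*(-36) = -4)
(C(q(-6, 0)) - 22081)*(5581 + Z(-117, 124)) = (-4 - 22081)*(5581 + (450 - 1*124)) = -22085*(5581 + (450 - 124)) = -22085*(5581 + 326) = -22085*5907 = -130456095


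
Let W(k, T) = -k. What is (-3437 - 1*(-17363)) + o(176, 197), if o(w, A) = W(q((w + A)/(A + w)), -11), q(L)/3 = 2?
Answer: 13920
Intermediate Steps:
q(L) = 6 (q(L) = 3*2 = 6)
o(w, A) = -6 (o(w, A) = -1*6 = -6)
(-3437 - 1*(-17363)) + o(176, 197) = (-3437 - 1*(-17363)) - 6 = (-3437 + 17363) - 6 = 13926 - 6 = 13920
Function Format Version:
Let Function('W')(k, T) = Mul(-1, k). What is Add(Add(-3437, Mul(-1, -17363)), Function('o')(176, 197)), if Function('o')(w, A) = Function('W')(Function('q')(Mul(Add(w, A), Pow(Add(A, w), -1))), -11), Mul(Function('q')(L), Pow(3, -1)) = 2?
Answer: 13920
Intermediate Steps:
Function('q')(L) = 6 (Function('q')(L) = Mul(3, 2) = 6)
Function('o')(w, A) = -6 (Function('o')(w, A) = Mul(-1, 6) = -6)
Add(Add(-3437, Mul(-1, -17363)), Function('o')(176, 197)) = Add(Add(-3437, Mul(-1, -17363)), -6) = Add(Add(-3437, 17363), -6) = Add(13926, -6) = 13920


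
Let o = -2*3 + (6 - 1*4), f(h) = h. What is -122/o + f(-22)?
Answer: 17/2 ≈ 8.5000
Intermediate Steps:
o = -4 (o = -6 + (6 - 4) = -6 + 2 = -4)
-122/o + f(-22) = -122/(-4) - 22 = -122*(-¼) - 22 = 61/2 - 22 = 17/2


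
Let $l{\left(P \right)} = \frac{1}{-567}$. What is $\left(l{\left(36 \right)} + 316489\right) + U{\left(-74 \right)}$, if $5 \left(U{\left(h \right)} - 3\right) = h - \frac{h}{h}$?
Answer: $\frac{179442458}{567} \approx 3.1648 \cdot 10^{5}$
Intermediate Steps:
$U{\left(h \right)} = \frac{14}{5} + \frac{h}{5}$ ($U{\left(h \right)} = 3 + \frac{h - \frac{h}{h}}{5} = 3 + \frac{h - 1}{5} = 3 + \frac{-1 + h}{5} = 3 + \left(- \frac{1}{5} + \frac{h}{5}\right) = \frac{14}{5} + \frac{h}{5}$)
$l{\left(P \right)} = - \frac{1}{567}$
$\left(l{\left(36 \right)} + 316489\right) + U{\left(-74 \right)} = \left(- \frac{1}{567} + 316489\right) + \left(\frac{14}{5} + \frac{1}{5} \left(-74\right)\right) = \frac{179449262}{567} + \left(\frac{14}{5} - \frac{74}{5}\right) = \frac{179449262}{567} - 12 = \frac{179442458}{567}$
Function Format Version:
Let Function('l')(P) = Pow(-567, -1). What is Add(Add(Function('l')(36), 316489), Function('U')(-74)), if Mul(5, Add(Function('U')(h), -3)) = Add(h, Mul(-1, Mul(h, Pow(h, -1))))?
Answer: Rational(179442458, 567) ≈ 3.1648e+5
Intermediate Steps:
Function('U')(h) = Add(Rational(14, 5), Mul(Rational(1, 5), h)) (Function('U')(h) = Add(3, Mul(Rational(1, 5), Add(h, Mul(-1, Mul(h, Pow(h, -1)))))) = Add(3, Mul(Rational(1, 5), Add(h, Mul(-1, 1)))) = Add(3, Mul(Rational(1, 5), Add(h, -1))) = Add(3, Mul(Rational(1, 5), Add(-1, h))) = Add(3, Add(Rational(-1, 5), Mul(Rational(1, 5), h))) = Add(Rational(14, 5), Mul(Rational(1, 5), h)))
Function('l')(P) = Rational(-1, 567)
Add(Add(Function('l')(36), 316489), Function('U')(-74)) = Add(Add(Rational(-1, 567), 316489), Add(Rational(14, 5), Mul(Rational(1, 5), -74))) = Add(Rational(179449262, 567), Add(Rational(14, 5), Rational(-74, 5))) = Add(Rational(179449262, 567), -12) = Rational(179442458, 567)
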